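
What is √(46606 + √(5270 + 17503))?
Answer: √(46606 + √22773) ≈ 216.23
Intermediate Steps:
√(46606 + √(5270 + 17503)) = √(46606 + √22773)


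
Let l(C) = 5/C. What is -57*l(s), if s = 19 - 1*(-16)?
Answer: -57/7 ≈ -8.1429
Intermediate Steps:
s = 35 (s = 19 + 16 = 35)
-57*l(s) = -285/35 = -57*1/7 = -57/7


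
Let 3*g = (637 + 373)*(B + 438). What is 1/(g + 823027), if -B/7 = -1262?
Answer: 3/11833801 ≈ 2.5351e-7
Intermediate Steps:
B = 8834 (B = -7*(-1262) = 8834)
g = 9364720/3 (g = ((637 + 373)*(8834 + 438))/3 = (1010*9272)/3 = (⅓)*9364720 = 9364720/3 ≈ 3.1216e+6)
1/(g + 823027) = 1/(9364720/3 + 823027) = 1/(11833801/3) = 3/11833801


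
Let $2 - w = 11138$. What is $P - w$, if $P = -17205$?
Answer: $-6069$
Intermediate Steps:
$w = -11136$ ($w = 2 - 11138 = -11136$)
$P - w = -17205 - -11136 = -17205 + 11136 = -6069$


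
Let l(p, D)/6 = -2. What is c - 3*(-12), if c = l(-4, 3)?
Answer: 24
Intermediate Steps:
l(p, D) = -12 (l(p, D) = 6*(-2) = -12)
c = -12
c - 3*(-12) = -12 - 3*(-12) = -12 + 36 = 24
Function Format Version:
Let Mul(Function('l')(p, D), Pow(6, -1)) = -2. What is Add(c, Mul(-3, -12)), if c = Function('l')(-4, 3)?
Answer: 24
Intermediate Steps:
Function('l')(p, D) = -12 (Function('l')(p, D) = Mul(6, -2) = -12)
c = -12
Add(c, Mul(-3, -12)) = Add(-12, Mul(-3, -12)) = Add(-12, 36) = 24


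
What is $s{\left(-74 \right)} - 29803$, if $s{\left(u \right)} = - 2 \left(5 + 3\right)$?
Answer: $-29819$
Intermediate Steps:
$s{\left(u \right)} = -16$ ($s{\left(u \right)} = \left(-2\right) 8 = -16$)
$s{\left(-74 \right)} - 29803 = -16 - 29803 = -29819$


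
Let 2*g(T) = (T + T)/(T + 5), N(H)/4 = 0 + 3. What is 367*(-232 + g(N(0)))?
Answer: -1443044/17 ≈ -84885.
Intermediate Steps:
N(H) = 12 (N(H) = 4*(0 + 3) = 4*3 = 12)
g(T) = T/(5 + T) (g(T) = ((T + T)/(T + 5))/2 = ((2*T)/(5 + T))/2 = (2*T/(5 + T))/2 = T/(5 + T))
367*(-232 + g(N(0))) = 367*(-232 + 12/(5 + 12)) = 367*(-232 + 12/17) = 367*(-3932/17) = -1443044/17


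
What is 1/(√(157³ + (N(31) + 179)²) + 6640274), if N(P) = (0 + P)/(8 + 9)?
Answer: 1919039186/12742944883928411 - 17*√1127848553/12742944883928411 ≈ 1.5055e-7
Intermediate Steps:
N(P) = P/17
1/(√(157³ + (N(31) + 179)²) + 6640274) = 1/(√(157³ + ((1/17)*31 + 179)²) + 6640274) = 1/(√(3869893 + (31/17 + 179)²) + 6640274) = 1/(√(3869893 + (3074/17)²) + 6640274) = 1/(√(3869893 + 9449476/289) + 6640274) = 1/(√(1127848553/289) + 6640274) = 1/(√1127848553/17 + 6640274) = 1/(6640274 + √1127848553/17)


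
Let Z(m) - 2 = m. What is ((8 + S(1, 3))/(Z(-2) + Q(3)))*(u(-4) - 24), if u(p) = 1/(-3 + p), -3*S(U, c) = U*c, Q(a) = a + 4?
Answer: -169/7 ≈ -24.143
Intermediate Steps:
Q(a) = 4 + a
S(U, c) = -U*c/3
Z(m) = 2 + m
((8 + S(1, 3))/(Z(-2) + Q(3)))*(u(-4) - 24) = ((8 - 1/3*1*3)/((2 - 2) + (4 + 3)))*(1/(-3 - 4) - 24) = ((8 - 1)/(0 + 7))*(1/(-7) - 24) = (7/7)*(-1/7 - 24) = (7*(1/7))*(-169/7) = 1*(-169/7) = -169/7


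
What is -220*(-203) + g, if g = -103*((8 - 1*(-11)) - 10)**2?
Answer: 36317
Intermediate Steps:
g = -8343 (g = -103*((8 + 11) - 10)**2 = -103*(19 - 10)**2 = -103*9**2 = -103*81 = -8343)
-220*(-203) + g = -220*(-203) - 8343 = 44660 - 8343 = 36317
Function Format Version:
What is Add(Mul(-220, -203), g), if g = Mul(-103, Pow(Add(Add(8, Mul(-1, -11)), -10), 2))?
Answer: 36317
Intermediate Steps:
g = -8343 (g = Mul(-103, Pow(Add(Add(8, 11), -10), 2)) = Mul(-103, Pow(Add(19, -10), 2)) = Mul(-103, Pow(9, 2)) = Mul(-103, 81) = -8343)
Add(Mul(-220, -203), g) = Add(Mul(-220, -203), -8343) = Add(44660, -8343) = 36317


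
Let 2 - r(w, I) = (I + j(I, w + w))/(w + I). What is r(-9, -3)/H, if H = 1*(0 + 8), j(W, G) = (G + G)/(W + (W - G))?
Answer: 3/16 ≈ 0.18750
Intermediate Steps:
j(W, G) = 2*G/(-G + 2*W) (j(W, G) = (2*G)/(-G + 2*W) = 2*G/(-G + 2*W))
r(w, I) = 2 - (I - 4*w/(-2*I + 2*w))/(I + w) (r(w, I) = 2 - (I - 2*(w + w)/((w + w) - 2*I))/(w + I) = 2 - (I - 2*2*w/(2*w - 2*I))/(I + w) = 2 - (I - 2*2*w/(-2*I + 2*w))/(I + w) = 2 - (I - 4*w/(-2*I + 2*w))/(I + w))
H = 8 (H = 1*8 = 8)
r(-9, -3)/H = ((-2*(-9) + (-3 - 1*(-9))*(-3 + 2*(-9)))/((-3 - 9)*(-3 - 1*(-9))))/8 = ((18 + (-3 + 9)*(-3 - 18))/((-12)*(-3 + 9)))*(1/8) = -1/12*(18 + 6*(-21))/6*(1/8) = -1/12*1/6*(18 - 126)*(1/8) = -1/12*1/6*(-108)*(1/8) = (3/2)*(1/8) = 3/16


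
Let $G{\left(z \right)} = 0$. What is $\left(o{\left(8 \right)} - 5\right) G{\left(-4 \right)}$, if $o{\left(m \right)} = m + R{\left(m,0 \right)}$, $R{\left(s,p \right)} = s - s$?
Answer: $0$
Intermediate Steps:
$R{\left(s,p \right)} = 0$
$o{\left(m \right)} = m$ ($o{\left(m \right)} = m + 0 = m$)
$\left(o{\left(8 \right)} - 5\right) G{\left(-4 \right)} = \left(8 - 5\right) 0 = 3 \cdot 0 = 0$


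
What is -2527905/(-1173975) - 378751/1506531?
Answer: 224248202822/117908648715 ≈ 1.9019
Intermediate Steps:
-2527905/(-1173975) - 378751/1506531 = -2527905*(-1/1173975) - 378751*1/1506531 = 168527/78265 - 378751/1506531 = 224248202822/117908648715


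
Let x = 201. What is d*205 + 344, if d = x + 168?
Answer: 75989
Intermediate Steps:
d = 369 (d = 201 + 168 = 369)
d*205 + 344 = 369*205 + 344 = 75645 + 344 = 75989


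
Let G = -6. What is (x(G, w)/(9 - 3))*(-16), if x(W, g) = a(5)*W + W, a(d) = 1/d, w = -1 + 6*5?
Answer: 96/5 ≈ 19.200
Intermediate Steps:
w = 29 (w = -1 + 30 = 29)
a(d) = 1/d
x(W, g) = 6*W/5 (x(W, g) = W/5 + W = 6*W/5)
(x(G, w)/(9 - 3))*(-16) = (((6/5)*(-6))/(9 - 3))*(-16) = -36/5/6*(-16) = -36/5*1/6*(-16) = -6/5*(-16) = 96/5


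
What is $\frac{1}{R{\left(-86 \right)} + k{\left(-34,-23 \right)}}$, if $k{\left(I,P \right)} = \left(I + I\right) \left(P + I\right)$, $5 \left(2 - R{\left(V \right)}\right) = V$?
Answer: $\frac{5}{19476} \approx 0.00025673$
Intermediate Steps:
$R{\left(V \right)} = 2 - \frac{V}{5}$
$k{\left(I,P \right)} = 2 I \left(I + P\right)$
$\frac{1}{R{\left(-86 \right)} + k{\left(-34,-23 \right)}} = \frac{1}{\left(2 - - \frac{86}{5}\right) + 2 \left(-34\right) \left(-34 - 23\right)} = \frac{1}{\left(2 + \frac{86}{5}\right) + 2 \left(-34\right) \left(-57\right)} = \frac{1}{\frac{96}{5} + 3876} = \frac{1}{\frac{19476}{5}} = \frac{5}{19476}$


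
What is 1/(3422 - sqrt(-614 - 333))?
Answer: 3422/11711031 + I*sqrt(947)/11711031 ≈ 0.0002922 + 2.6277e-6*I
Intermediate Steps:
1/(3422 - sqrt(-614 - 333)) = 1/(3422 - sqrt(-947)) = 1/(3422 - I*sqrt(947))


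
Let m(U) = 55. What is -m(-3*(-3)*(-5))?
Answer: -55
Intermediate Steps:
-m(-3*(-3)*(-5)) = -1*55 = -55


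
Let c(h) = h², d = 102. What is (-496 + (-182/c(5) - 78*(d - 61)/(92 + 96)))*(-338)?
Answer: 206633427/1175 ≈ 1.7586e+5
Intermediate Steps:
(-496 + (-182/c(5) - 78*(d - 61)/(92 + 96)))*(-338) = (-496 + (-182/(5²) - 78*(102 - 61)/(92 + 96)))*(-338) = (-496 + (-182/25 - 78/(188/41)))*(-338) = (-496 + (-182*1/25 - 78/(188*(1/41))))*(-338) = (-496 + (-182/25 - 78/188/41))*(-338) = (-496 + (-182/25 - 78*41/188))*(-338) = (-496 + (-182/25 - 1599/94))*(-338) = (-496 - 57083/2350)*(-338) = -1222683/2350*(-338) = 206633427/1175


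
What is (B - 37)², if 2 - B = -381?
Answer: 119716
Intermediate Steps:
B = 383 (B = 2 - 1*(-381) = 2 + 381 = 383)
(B - 37)² = (383 - 37)² = 346² = 119716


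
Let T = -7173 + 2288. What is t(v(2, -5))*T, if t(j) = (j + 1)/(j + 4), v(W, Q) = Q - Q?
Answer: -4885/4 ≈ -1221.3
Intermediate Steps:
v(W, Q) = 0
t(j) = (1 + j)/(4 + j)
T = -4885
t(v(2, -5))*T = ((1 + 0)/(4 + 0))*(-4885) = (1/4)*(-4885) = ((¼)*1)*(-4885) = (¼)*(-4885) = -4885/4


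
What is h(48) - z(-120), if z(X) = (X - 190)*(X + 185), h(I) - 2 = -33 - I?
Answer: 20071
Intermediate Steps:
h(I) = -31 - I (h(I) = 2 + (-33 - I) = -31 - I)
z(X) = (-190 + X)*(185 + X)
h(48) - z(-120) = (-31 - 1*48) - (-35150 + (-120)² - 5*(-120)) = (-31 - 48) - (-35150 + 14400 + 600) = -79 - 1*(-20150) = -79 + 20150 = 20071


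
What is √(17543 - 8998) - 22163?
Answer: -22163 + √8545 ≈ -22071.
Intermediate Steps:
√(17543 - 8998) - 22163 = √8545 - 22163 = -22163 + √8545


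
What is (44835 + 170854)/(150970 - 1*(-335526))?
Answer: 215689/486496 ≈ 0.44335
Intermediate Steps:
(44835 + 170854)/(150970 - 1*(-335526)) = 215689/(150970 + 335526) = 215689/486496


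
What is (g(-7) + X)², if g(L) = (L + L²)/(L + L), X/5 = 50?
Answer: 61009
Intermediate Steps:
X = 250 (X = 5*50 = 250)
g(L) = (L + L²)/(2*L) (g(L) = (L + L²)/((2*L)) = (L + L²)*(1/(2*L)) = (L + L²)/(2*L))
(g(-7) + X)² = ((½ + (½)*(-7)) + 250)² = ((½ - 7/2) + 250)² = (-3 + 250)² = 247² = 61009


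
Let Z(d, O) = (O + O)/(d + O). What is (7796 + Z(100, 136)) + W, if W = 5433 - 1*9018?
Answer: 248517/59 ≈ 4212.2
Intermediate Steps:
Z(d, O) = 2*O/(O + d) (Z(d, O) = (2*O)/(O + d) = 2*O/(O + d))
W = -3585 (W = 5433 - 9018 = -3585)
(7796 + Z(100, 136)) + W = (7796 + 2*136/(136 + 100)) - 3585 = (7796 + 2*136/236) - 3585 = (7796 + 2*136*(1/236)) - 3585 = (7796 + 68/59) - 3585 = 460032/59 - 3585 = 248517/59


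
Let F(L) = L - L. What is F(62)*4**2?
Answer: 0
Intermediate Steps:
F(L) = 0
F(62)*4**2 = 0*4**2 = 0*16 = 0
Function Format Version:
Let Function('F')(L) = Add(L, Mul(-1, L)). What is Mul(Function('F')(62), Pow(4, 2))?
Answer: 0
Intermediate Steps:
Function('F')(L) = 0
Mul(Function('F')(62), Pow(4, 2)) = Mul(0, Pow(4, 2)) = Mul(0, 16) = 0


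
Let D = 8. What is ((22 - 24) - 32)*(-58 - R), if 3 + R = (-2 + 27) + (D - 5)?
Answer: 2822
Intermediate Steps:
R = 25 (R = -3 + ((-2 + 27) + (8 - 5)) = -3 + (25 + 3) = -3 + 28 = 25)
((22 - 24) - 32)*(-58 - R) = ((22 - 24) - 32)*(-58 - 1*25) = (-2 - 32)*(-58 - 25) = -34*(-83) = 2822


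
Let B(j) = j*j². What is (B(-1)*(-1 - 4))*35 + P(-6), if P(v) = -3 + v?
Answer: 166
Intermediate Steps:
B(j) = j³
(B(-1)*(-1 - 4))*35 + P(-6) = ((-1)³*(-1 - 4))*35 + (-3 - 6) = -1*(-5)*35 - 9 = 5*35 - 9 = 175 - 9 = 166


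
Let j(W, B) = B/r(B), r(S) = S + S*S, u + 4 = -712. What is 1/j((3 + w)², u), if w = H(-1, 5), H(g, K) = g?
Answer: -715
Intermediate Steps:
u = -716 (u = -4 - 712 = -716)
w = -1
r(S) = S + S²
j(W, B) = 1/(1 + B) (j(W, B) = B/((B*(1 + B))) = B*(1/(B*(1 + B))) = 1/(1 + B))
1/j((3 + w)², u) = 1/(1/(1 - 716)) = 1/(1/(-715)) = 1/(-1/715) = -715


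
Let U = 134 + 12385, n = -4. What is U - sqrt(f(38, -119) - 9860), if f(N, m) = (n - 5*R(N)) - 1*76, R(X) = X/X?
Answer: 12519 - 3*I*sqrt(1105) ≈ 12519.0 - 99.725*I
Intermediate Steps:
R(X) = 1
U = 12519
f(N, m) = -85 (f(N, m) = (-4 - 5*1) - 1*76 = (-4 - 5) - 76 = -9 - 76 = -85)
U - sqrt(f(38, -119) - 9860) = 12519 - sqrt(-85 - 9860) = 12519 - sqrt(-9945) = 12519 - 3*I*sqrt(1105)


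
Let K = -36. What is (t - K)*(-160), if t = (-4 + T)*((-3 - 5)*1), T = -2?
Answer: -13440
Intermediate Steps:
t = 48 (t = (-4 - 2)*((-3 - 5)*1) = -(-48) = -6*(-8) = 48)
(t - K)*(-160) = (48 - 1*(-36))*(-160) = (48 + 36)*(-160) = 84*(-160) = -13440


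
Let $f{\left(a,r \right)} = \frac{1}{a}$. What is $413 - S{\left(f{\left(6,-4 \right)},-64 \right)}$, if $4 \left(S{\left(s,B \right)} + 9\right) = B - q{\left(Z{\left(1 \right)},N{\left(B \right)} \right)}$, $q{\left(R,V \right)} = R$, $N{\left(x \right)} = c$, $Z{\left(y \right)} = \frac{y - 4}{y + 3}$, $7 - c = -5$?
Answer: $\frac{7005}{16} \approx 437.81$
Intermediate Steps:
$c = 12$ ($c = 7 - -5 = 7 + 5 = 12$)
$Z{\left(y \right)} = \frac{-4 + y}{3 + y}$
$N{\left(x \right)} = 12$
$S{\left(s,B \right)} = - \frac{141}{16} + \frac{B}{4}$ ($S{\left(s,B \right)} = -9 + \frac{B - \frac{-4 + 1}{3 + 1}}{4} = -9 + \frac{B - \frac{1}{4} \left(-3\right)}{4} = -9 + \frac{B - - \frac{3}{4}}{4} = -9 + \frac{B + \frac{3}{4}}{4} = -9 + \frac{\frac{3}{4} + B}{4} = -9 + \left(\frac{3}{16} + \frac{B}{4}\right) = - \frac{141}{16} + \frac{B}{4}$)
$413 - S{\left(f{\left(6,-4 \right)},-64 \right)} = 413 - \left(- \frac{141}{16} + \frac{1}{4} \left(-64\right)\right) = 413 - \left(- \frac{141}{16} - 16\right) = 413 - - \frac{397}{16} = 413 + \frac{397}{16} = \frac{7005}{16}$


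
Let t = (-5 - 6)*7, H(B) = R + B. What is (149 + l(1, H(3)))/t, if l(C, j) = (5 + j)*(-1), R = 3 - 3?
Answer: -141/77 ≈ -1.8312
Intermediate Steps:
R = 0
H(B) = B (H(B) = 0 + B = B)
t = -77 (t = -11*7 = -77)
l(C, j) = -5 - j
(149 + l(1, H(3)))/t = (149 + (-5 - 1*3))/(-77) = -(149 + (-5 - 3))/77 = -(149 - 8)/77 = -1/77*141 = -141/77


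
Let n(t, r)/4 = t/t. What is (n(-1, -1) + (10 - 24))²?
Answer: 100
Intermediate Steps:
n(t, r) = 4 (n(t, r) = 4*(t/t) = 4*1 = 4)
(n(-1, -1) + (10 - 24))² = (4 + (10 - 24))² = (4 - 14)² = (-10)² = 100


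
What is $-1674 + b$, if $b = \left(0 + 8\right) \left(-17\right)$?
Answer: $-1810$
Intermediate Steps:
$b = -136$ ($b = 8 \left(-17\right) = -136$)
$-1674 + b = -1674 - 136 = -1810$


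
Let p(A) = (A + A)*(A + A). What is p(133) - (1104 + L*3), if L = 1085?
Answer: 66397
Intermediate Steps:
p(A) = 4*A² (p(A) = (2*A)*(2*A) = 4*A²)
p(133) - (1104 + L*3) = 4*133² - (1104 + 1085*3) = 4*17689 - (1104 + 3255) = 70756 - 1*4359 = 70756 - 4359 = 66397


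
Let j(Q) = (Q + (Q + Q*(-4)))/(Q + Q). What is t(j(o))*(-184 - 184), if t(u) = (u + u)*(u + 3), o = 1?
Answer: 1472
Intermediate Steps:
j(Q) = -1 (j(Q) = (Q + (Q - 4*Q))/((2*Q)) = (Q - 3*Q)*(1/(2*Q)) = (-2*Q)*(1/(2*Q)) = -1)
t(u) = 2*u*(3 + u) (t(u) = (2*u)*(3 + u) = 2*u*(3 + u))
t(j(o))*(-184 - 184) = (2*(-1)*(3 - 1))*(-184 - 184) = (2*(-1)*2)*(-368) = -4*(-368) = 1472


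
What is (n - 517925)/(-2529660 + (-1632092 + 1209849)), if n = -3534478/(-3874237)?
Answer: 2006560663747/11436371823011 ≈ 0.17545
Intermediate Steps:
n = 3534478/3874237 (n = -3534478*(-1/3874237) = 3534478/3874237 ≈ 0.91230)
(n - 517925)/(-2529660 + (-1632092 + 1209849)) = (3534478/3874237 - 517925)/(-2529660 + (-1632092 + 1209849)) = -2006560663747/(3874237*(-2529660 - 422243)) = -2006560663747/3874237/(-2951903) = -2006560663747/3874237*(-1/2951903) = 2006560663747/11436371823011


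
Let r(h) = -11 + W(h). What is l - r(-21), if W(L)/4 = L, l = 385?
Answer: 480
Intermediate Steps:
W(L) = 4*L
r(h) = -11 + 4*h
l - r(-21) = 385 - (-11 + 4*(-21)) = 385 - (-11 - 84) = 385 - 1*(-95) = 385 + 95 = 480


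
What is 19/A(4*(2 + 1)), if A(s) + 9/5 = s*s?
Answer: 95/711 ≈ 0.13361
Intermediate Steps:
A(s) = -9/5 + s**2 (A(s) = -9/5 + s*s = -9/5 + s**2)
19/A(4*(2 + 1)) = 19/(-9/5 + (4*(2 + 1))**2) = 19/(-9/5 + (4*3)**2) = 19/(-9/5 + 12**2) = 19/(-9/5 + 144) = 19/(711/5) = 19*(5/711) = 95/711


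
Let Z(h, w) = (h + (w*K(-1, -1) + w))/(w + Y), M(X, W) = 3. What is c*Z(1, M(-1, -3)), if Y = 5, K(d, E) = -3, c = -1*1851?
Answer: 9255/8 ≈ 1156.9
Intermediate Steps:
c = -1851
Z(h, w) = (h - 2*w)/(5 + w) (Z(h, w) = (h + (w*(-3) + w))/(w + 5) = (h + (-3*w + w))/(5 + w) = (h - 2*w)/(5 + w))
c*Z(1, M(-1, -3)) = -1851*(1 - 2*3)/(5 + 3) = -1851*(1 - 6)/8 = -1851*(-5)/8 = -1851*(-5/8) = 9255/8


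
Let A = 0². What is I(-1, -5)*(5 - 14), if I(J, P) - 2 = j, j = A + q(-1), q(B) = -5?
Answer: 27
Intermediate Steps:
A = 0
j = -5 (j = 0 - 5 = -5)
I(J, P) = -3 (I(J, P) = 2 - 5 = -3)
I(-1, -5)*(5 - 14) = -3*(5 - 14) = -3*(-9) = 27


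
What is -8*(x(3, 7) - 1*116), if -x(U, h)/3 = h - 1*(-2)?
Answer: 1144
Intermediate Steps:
x(U, h) = -6 - 3*h (x(U, h) = -3*(h - 1*(-2)) = -3*(h + 2) = -3*(2 + h) = -6 - 3*h)
-8*(x(3, 7) - 1*116) = -8*((-6 - 3*7) - 1*116) = -8*((-6 - 21) - 116) = -8*(-27 - 116) = -8*(-143) = 1144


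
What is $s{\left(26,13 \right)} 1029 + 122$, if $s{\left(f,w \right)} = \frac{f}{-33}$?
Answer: $- \frac{7576}{11} \approx -688.73$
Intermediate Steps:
$s{\left(f,w \right)} = - \frac{f}{33}$ ($s{\left(f,w \right)} = f \left(- \frac{1}{33}\right) = - \frac{f}{33}$)
$s{\left(26,13 \right)} 1029 + 122 = \left(- \frac{1}{33}\right) 26 \cdot 1029 + 122 = \left(- \frac{26}{33}\right) 1029 + 122 = - \frac{8918}{11} + 122 = - \frac{7576}{11}$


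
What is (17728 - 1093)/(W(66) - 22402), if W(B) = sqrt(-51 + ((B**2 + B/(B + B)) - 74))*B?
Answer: -37265727/48341719 - 109791*sqrt(16926)/96683438 ≈ -0.91862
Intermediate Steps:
W(B) = B*sqrt(-249/2 + B**2) (W(B) = sqrt(-51 + ((B**2 + B/((2*B))) - 74))*B = sqrt(-51 + ((B**2 + (1/(2*B))*B) - 74))*B = sqrt(-51 + ((B**2 + 1/2) - 74))*B = sqrt(-51 + ((1/2 + B**2) - 74))*B = sqrt(-51 + (-147/2 + B**2))*B = sqrt(-249/2 + B**2)*B = B*sqrt(-249/2 + B**2))
(17728 - 1093)/(W(66) - 22402) = (17728 - 1093)/((1/2)*66*sqrt(-498 + 4*66**2) - 22402) = 16635/((1/2)*66*sqrt(-498 + 4*4356) - 22402) = 16635/((1/2)*66*sqrt(-498 + 17424) - 22402) = 16635/((1/2)*66*sqrt(16926) - 22402) = 16635/(33*sqrt(16926) - 22402) = 16635/(-22402 + 33*sqrt(16926))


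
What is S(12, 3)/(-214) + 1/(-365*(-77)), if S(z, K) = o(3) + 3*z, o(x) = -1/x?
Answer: -28099/168630 ≈ -0.16663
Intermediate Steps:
S(z, K) = -1/3 + 3*z
S(12, 3)/(-214) + 1/(-365*(-77)) = (-1/3 + 3*12)/(-214) + 1/(-365*(-77)) = (-1/3 + 36)*(-1/214) - 1/365*(-1/77) = (107/3)*(-1/214) + 1/28105 = -1/6 + 1/28105 = -28099/168630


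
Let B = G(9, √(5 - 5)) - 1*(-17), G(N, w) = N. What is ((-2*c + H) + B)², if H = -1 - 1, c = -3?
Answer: 900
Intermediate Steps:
H = -2
B = 26 (B = 9 - 1*(-17) = 9 + 17 = 26)
((-2*c + H) + B)² = ((-2*(-3) - 2) + 26)² = ((6 - 2) + 26)² = (4 + 26)² = 30² = 900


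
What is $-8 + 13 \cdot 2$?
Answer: $18$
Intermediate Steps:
$-8 + 13 \cdot 2 = -8 + 26 = 18$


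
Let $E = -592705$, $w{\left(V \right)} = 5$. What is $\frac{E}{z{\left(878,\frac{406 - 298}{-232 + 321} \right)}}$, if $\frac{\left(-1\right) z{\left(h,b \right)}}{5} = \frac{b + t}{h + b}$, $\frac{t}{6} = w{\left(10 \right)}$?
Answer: $\frac{4637916625}{1389} \approx 3.339 \cdot 10^{6}$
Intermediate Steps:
$t = 30$ ($t = 6 \cdot 5 = 30$)
$z{\left(h,b \right)} = - \frac{5 \left(30 + b\right)}{b + h}$ ($z{\left(h,b \right)} = - 5 \frac{b + 30}{h + b} = - 5 \frac{30 + b}{b + h} = - \frac{5 \left(30 + b\right)}{b + h}$)
$\frac{E}{z{\left(878,\frac{406 - 298}{-232 + 321} \right)}} = - \frac{592705}{5 \frac{1}{\frac{406 - 298}{-232 + 321} + 878} \left(-30 - \frac{406 - 298}{-232 + 321}\right)} = - \frac{592705}{5 \frac{1}{\frac{108}{89} + 878} \left(-30 - \frac{108}{89}\right)} = - \frac{592705}{5 \frac{1}{\frac{78250}{89}} \left(-30 - \frac{108}{89}\right)} = - \frac{592705}{5 \cdot \frac{89}{78250} \left(- \frac{2778}{89}\right)} = - \frac{592705}{- \frac{1389}{7825}} = \left(-592705\right) \left(- \frac{7825}{1389}\right) = \frac{4637916625}{1389}$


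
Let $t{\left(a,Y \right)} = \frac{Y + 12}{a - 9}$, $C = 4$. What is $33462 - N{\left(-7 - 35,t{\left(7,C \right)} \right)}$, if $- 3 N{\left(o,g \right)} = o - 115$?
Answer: $\frac{100229}{3} \approx 33410.0$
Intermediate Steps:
$t{\left(a,Y \right)} = \frac{12 + Y}{-9 + a}$
$N{\left(o,g \right)} = \frac{115}{3} - \frac{o}{3}$ ($N{\left(o,g \right)} = - \frac{o - 115}{3} = - \frac{-115 + o}{3} = \frac{115}{3} - \frac{o}{3}$)
$33462 - N{\left(-7 - 35,t{\left(7,C \right)} \right)} = 33462 - \left(\frac{115}{3} - \frac{-7 - 35}{3}\right) = 33462 - \left(\frac{115}{3} - -14\right) = 33462 - \left(\frac{115}{3} + 14\right) = 33462 - \frac{157}{3} = \frac{100229}{3}$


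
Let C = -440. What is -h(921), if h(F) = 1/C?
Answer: 1/440 ≈ 0.0022727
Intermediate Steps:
h(F) = -1/440 (h(F) = 1/(-440) = -1/440)
-h(921) = -1*(-1/440) = 1/440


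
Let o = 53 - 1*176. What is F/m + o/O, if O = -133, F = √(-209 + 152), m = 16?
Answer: 123/133 + I*√57/16 ≈ 0.92481 + 0.47186*I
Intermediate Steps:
o = -123 (o = 53 - 176 = -123)
F = I*√57 (F = √(-57) = I*√57 ≈ 7.5498*I)
F/m + o/O = (I*√57)/16 - 123/(-133) = (I*√57)*(1/16) - 123*(-1/133) = I*√57/16 + 123/133 = 123/133 + I*√57/16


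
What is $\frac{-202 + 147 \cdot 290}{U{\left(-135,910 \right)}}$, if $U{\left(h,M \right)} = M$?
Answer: $\frac{21214}{455} \approx 46.624$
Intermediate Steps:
$\frac{-202 + 147 \cdot 290}{U{\left(-135,910 \right)}} = \frac{-202 + 147 \cdot 290}{910} = \left(-202 + 42630\right) \frac{1}{910} = 42428 \cdot \frac{1}{910} = \frac{21214}{455}$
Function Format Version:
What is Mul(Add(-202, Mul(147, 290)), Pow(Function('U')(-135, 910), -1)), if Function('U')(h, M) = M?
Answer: Rational(21214, 455) ≈ 46.624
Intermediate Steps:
Mul(Add(-202, Mul(147, 290)), Pow(Function('U')(-135, 910), -1)) = Mul(Add(-202, Mul(147, 290)), Pow(910, -1)) = Mul(Add(-202, 42630), Rational(1, 910)) = Mul(42428, Rational(1, 910)) = Rational(21214, 455)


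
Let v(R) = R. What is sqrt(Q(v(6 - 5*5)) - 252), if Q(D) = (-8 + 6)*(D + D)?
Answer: 4*I*sqrt(11) ≈ 13.266*I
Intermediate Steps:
Q(D) = -4*D
sqrt(Q(v(6 - 5*5)) - 252) = sqrt(-4*(6 - 5*5) - 252) = sqrt(-4*(6 - 25) - 252) = sqrt(-4*(-19) - 252) = sqrt(76 - 252) = sqrt(-176) = 4*I*sqrt(11)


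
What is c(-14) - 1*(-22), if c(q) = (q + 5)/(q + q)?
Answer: 625/28 ≈ 22.321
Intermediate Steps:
c(q) = (5 + q)/(2*q) (c(q) = (5 + q)/((2*q)) = (5 + q)*(1/(2*q)) = (5 + q)/(2*q))
c(-14) - 1*(-22) = (½)*(5 - 14)/(-14) - 1*(-22) = (½)*(-1/14)*(-9) + 22 = 9/28 + 22 = 625/28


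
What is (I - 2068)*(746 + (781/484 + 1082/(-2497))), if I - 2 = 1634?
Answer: -805986396/2497 ≈ -3.2278e+5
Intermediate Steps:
I = 1636 (I = 2 + 1634 = 1636)
(I - 2068)*(746 + (781/484 + 1082/(-2497))) = (1636 - 2068)*(746 + (781/484 + 1082/(-2497))) = -432*(746 + (781*(1/484) + 1082*(-1/2497))) = -432*(746 + (71/44 - 1082/2497)) = -432*(746 + 11789/9988) = -432*7462837/9988 = -805986396/2497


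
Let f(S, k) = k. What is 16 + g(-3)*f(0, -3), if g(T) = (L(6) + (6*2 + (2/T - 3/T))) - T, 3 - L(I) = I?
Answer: -21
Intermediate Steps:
L(I) = 3 - I
g(T) = 9 - T - 1/T (g(T) = ((3 - 1*6) + (6*2 + (2/T - 3/T))) - T = ((3 - 6) + (12 - 1/T)) - T = (-3 + (12 - 1/T)) - T = (9 - 1/T) - T = 9 - T - 1/T)
16 + g(-3)*f(0, -3) = 16 + (9 - 1*(-3) - 1/(-3))*(-3) = 16 + (9 + 3 - 1*(-1/3))*(-3) = 16 + (9 + 3 + 1/3)*(-3) = 16 + (37/3)*(-3) = 16 - 37 = -21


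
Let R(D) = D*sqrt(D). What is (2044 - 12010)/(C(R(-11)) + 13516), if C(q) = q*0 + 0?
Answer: -4983/6758 ≈ -0.73735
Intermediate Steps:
R(D) = D**(3/2)
C(q) = 0 (C(q) = 0 + 0 = 0)
(2044 - 12010)/(C(R(-11)) + 13516) = (2044 - 12010)/(0 + 13516) = -9966/13516 = -9966*1/13516 = -4983/6758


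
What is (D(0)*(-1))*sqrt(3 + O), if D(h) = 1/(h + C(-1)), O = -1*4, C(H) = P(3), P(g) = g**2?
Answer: -I/9 ≈ -0.11111*I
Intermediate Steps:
C(H) = 9 (C(H) = 3**2 = 9)
O = -4
D(h) = 1/(9 + h) (D(h) = 1/(h + 9) = 1/(9 + h))
(D(0)*(-1))*sqrt(3 + O) = (-1/(9 + 0))*sqrt(3 - 4) = (-1/9)*sqrt(-1) = ((1/9)*(-1))*I = -I/9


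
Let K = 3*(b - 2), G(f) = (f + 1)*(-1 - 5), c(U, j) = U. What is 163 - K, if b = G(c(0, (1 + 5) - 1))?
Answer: 187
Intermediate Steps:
G(f) = -6 - 6*f (G(f) = (1 + f)*(-6) = -6 - 6*f)
b = -6 (b = -6 - 6*0 = -6 + 0 = -6)
K = -24 (K = 3*(-6 - 2) = 3*(-8) = -24)
163 - K = 163 - 1*(-24) = 163 + 24 = 187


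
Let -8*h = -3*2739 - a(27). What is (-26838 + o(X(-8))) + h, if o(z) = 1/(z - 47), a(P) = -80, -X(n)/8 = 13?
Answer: -31191625/1208 ≈ -25821.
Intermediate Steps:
X(n) = -104 (X(n) = -8*13 = -104)
o(z) = 1/(-47 + z)
h = 8137/8 (h = -(-3*2739 - 1*(-80))/8 = -(-8217 + 80)/8 = -⅛*(-8137) = 8137/8 ≈ 1017.1)
(-26838 + o(X(-8))) + h = (-26838 + 1/(-47 - 104)) + 8137/8 = (-26838 + 1/(-151)) + 8137/8 = (-26838 - 1/151) + 8137/8 = -4052539/151 + 8137/8 = -31191625/1208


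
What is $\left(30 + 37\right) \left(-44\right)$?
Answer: $-2948$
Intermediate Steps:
$\left(30 + 37\right) \left(-44\right) = 67 \left(-44\right) = -2948$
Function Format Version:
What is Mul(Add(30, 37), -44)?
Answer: -2948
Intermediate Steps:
Mul(Add(30, 37), -44) = Mul(67, -44) = -2948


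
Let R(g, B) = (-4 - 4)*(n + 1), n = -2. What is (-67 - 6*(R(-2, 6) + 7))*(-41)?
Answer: 6437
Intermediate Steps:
R(g, B) = 8 (R(g, B) = (-4 - 4)*(-2 + 1) = -8*(-1) = 8)
(-67 - 6*(R(-2, 6) + 7))*(-41) = (-67 - 6*(8 + 7))*(-41) = (-67 - 6*15)*(-41) = (-67 - 90)*(-41) = -157*(-41) = 6437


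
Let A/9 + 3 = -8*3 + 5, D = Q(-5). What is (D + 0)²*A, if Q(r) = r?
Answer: -4950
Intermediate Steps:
D = -5
A = -198 (A = -27 + 9*(-8*3 + 5) = -27 + 9*(-24 + 5) = -27 + 9*(-19) = -27 - 171 = -198)
(D + 0)²*A = (-5 + 0)²*(-198) = (-5)²*(-198) = 25*(-198) = -4950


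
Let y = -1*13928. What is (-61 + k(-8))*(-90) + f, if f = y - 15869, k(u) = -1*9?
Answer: -23497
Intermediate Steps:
k(u) = -9
y = -13928
f = -29797 (f = -13928 - 15869 = -29797)
(-61 + k(-8))*(-90) + f = (-61 - 9)*(-90) - 29797 = -70*(-90) - 29797 = 6300 - 29797 = -23497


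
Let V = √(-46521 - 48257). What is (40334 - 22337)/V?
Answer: -17997*I*√94778/94778 ≈ -58.458*I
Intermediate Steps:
V = I*√94778 (V = √(-94778) = I*√94778 ≈ 307.86*I)
(40334 - 22337)/V = (40334 - 22337)/((I*√94778)) = 17997*(-I*√94778/94778) = -17997*I*√94778/94778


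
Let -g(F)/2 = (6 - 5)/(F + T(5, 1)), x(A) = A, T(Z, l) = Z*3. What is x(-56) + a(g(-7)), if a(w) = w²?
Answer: -895/16 ≈ -55.938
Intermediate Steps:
T(Z, l) = 3*Z
g(F) = -2/(15 + F) (g(F) = -2*(6 - 5)/(F + 3*5) = -2/(F + 15) = -2/(15 + F))
x(-56) + a(g(-7)) = -56 + (-2/(15 - 7))² = -56 + (-2/8)² = -56 + (-2*⅛)² = -56 + (-¼)² = -56 + 1/16 = -895/16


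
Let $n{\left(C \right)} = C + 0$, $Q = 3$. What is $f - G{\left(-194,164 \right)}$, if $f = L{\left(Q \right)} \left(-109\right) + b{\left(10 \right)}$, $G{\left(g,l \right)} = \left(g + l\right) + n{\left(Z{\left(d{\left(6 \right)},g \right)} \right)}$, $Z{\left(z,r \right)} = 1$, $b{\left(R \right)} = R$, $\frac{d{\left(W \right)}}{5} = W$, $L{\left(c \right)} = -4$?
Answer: $475$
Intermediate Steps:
$d{\left(W \right)} = 5 W$
$n{\left(C \right)} = C$
$G{\left(g,l \right)} = 1 + g + l$ ($G{\left(g,l \right)} = \left(g + l\right) + 1 = 1 + g + l$)
$f = 446$ ($f = \left(-4\right) \left(-109\right) + 10 = 436 + 10 = 446$)
$f - G{\left(-194,164 \right)} = 446 - \left(1 - 194 + 164\right) = 446 - -29 = 446 + 29 = 475$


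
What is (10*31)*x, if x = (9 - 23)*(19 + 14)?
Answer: -143220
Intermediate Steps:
x = -462 (x = -14*33 = -462)
(10*31)*x = (10*31)*(-462) = 310*(-462) = -143220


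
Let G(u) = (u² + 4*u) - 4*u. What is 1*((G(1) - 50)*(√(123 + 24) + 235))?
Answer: -11515 - 343*√3 ≈ -12109.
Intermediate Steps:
G(u) = u²
1*((G(1) - 50)*(√(123 + 24) + 235)) = 1*((1² - 50)*(√(123 + 24) + 235)) = 1*((1 - 50)*(√147 + 235)) = 1*(-49*(7*√3 + 235)) = 1*(-49*(235 + 7*√3)) = 1*(-11515 - 343*√3) = -11515 - 343*√3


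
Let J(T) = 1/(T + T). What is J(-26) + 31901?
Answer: 1658851/52 ≈ 31901.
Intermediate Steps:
J(T) = 1/(2*T)
J(-26) + 31901 = (½)/(-26) + 31901 = (½)*(-1/26) + 31901 = -1/52 + 31901 = 1658851/52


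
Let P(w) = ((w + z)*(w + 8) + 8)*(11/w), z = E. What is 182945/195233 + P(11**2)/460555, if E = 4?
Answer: 929968273214/989070877465 ≈ 0.94024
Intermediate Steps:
z = 4
P(w) = 11*(8 + (4 + w)*(8 + w))/w (P(w) = ((w + 4)*(w + 8) + 8)*(11/w) = ((4 + w)*(8 + w) + 8)*(11/w) = (8 + (4 + w)*(8 + w))*(11/w) = 11*(8 + (4 + w)*(8 + w))/w)
182945/195233 + P(11**2)/460555 = 182945/195233 + (132 + 11*11**2 + 440/(11**2))/460555 = 182945*(1/195233) + (132 + 11*121 + 440/121)*(1/460555) = 182945/195233 + (132 + 1331 + 440*(1/121))*(1/460555) = 182945/195233 + (132 + 1331 + 40/11)*(1/460555) = 182945/195233 + (16133/11)*(1/460555) = 182945/195233 + 16133/5066105 = 929968273214/989070877465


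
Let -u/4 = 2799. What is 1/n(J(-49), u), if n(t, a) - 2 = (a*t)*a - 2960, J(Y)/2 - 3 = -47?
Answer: -1/11030839566 ≈ -9.0655e-11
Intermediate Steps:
u = -11196 (u = -4*2799 = -11196)
J(Y) = -88 (J(Y) = 6 + 2*(-47) = 6 - 94 = -88)
n(t, a) = -2958 + t*a² (n(t, a) = 2 + ((a*t)*a - 2960) = 2 + (t*a² - 2960) = 2 + (-2960 + t*a²) = -2958 + t*a²)
1/n(J(-49), u) = 1/(-2958 - 88*(-11196)²) = 1/(-2958 - 88*125350416) = 1/(-2958 - 11030836608) = 1/(-11030839566) = -1/11030839566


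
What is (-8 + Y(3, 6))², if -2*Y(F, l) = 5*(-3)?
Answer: ¼ ≈ 0.25000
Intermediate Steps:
Y(F, l) = 15/2 (Y(F, l) = -5*(-3)/2 = -½*(-15) = 15/2)
(-8 + Y(3, 6))² = (-8 + 15/2)² = (-½)² = ¼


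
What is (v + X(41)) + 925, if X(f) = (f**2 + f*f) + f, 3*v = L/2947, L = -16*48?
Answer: 12754360/2947 ≈ 4327.9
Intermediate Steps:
L = -768
v = -256/2947 (v = (-768/2947)/3 = (-768*1/2947)/3 = (1/3)*(-768/2947) = -256/2947 ≈ -0.086868)
X(f) = f + 2*f**2 (X(f) = (f**2 + f**2) + f = 2*f**2 + f = f + 2*f**2)
(v + X(41)) + 925 = (-256/2947 + 41*(1 + 2*41)) + 925 = (-256/2947 + 41*(1 + 82)) + 925 = (-256/2947 + 41*83) + 925 = (-256/2947 + 3403) + 925 = 10028385/2947 + 925 = 12754360/2947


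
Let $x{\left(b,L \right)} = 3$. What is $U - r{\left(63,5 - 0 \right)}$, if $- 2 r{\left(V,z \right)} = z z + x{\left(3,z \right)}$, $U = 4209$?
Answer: $4223$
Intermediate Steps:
$r{\left(V,z \right)} = - \frac{3}{2} - \frac{z^{2}}{2}$ ($r{\left(V,z \right)} = - \frac{z z + 3}{2} = - \frac{z^{2} + 3}{2} = - \frac{3 + z^{2}}{2} = - \frac{3}{2} - \frac{z^{2}}{2}$)
$U - r{\left(63,5 - 0 \right)} = 4209 - \left(- \frac{3}{2} - \frac{\left(5 - 0\right)^{2}}{2}\right) = 4209 - \left(- \frac{3}{2} - \frac{\left(5 + 0\right)^{2}}{2}\right) = 4209 - \left(- \frac{3}{2} - \frac{5^{2}}{2}\right) = 4209 - \left(- \frac{3}{2} - \frac{25}{2}\right) = 4209 - -14 = 4209 + 14 = 4223$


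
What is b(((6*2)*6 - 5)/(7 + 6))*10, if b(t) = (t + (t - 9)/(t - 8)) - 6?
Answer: 2430/481 ≈ 5.0520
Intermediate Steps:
b(t) = -6 + t + (-9 + t)/(-8 + t) (b(t) = (t + (-9 + t)/(-8 + t)) - 6 = -6 + t + (-9 + t)/(-8 + t))
b(((6*2)*6 - 5)/(7 + 6))*10 = ((39 + (((6*2)*6 - 5)/(7 + 6))**2 - 13*((6*2)*6 - 5)/(7 + 6))/(-8 + ((6*2)*6 - 5)/(7 + 6)))*10 = ((39 + ((12*6 - 5)/13)**2 - 13*(12*6 - 5)/13)/(-8 + (12*6 - 5)/13))*10 = ((39 + ((72 - 5)*(1/13))**2 - 13*(72 - 5)/13)/(-8 + (72 - 5)*(1/13)))*10 = ((39 + (67*(1/13))**2 - 871/13)/(-8 + 67*(1/13)))*10 = ((39 + (67/13)**2 - 13*67/13)/(-8 + 67/13))*10 = ((39 + 4489/169 - 67)/(-37/13))*10 = -13/37*(-243/169)*10 = (243/481)*10 = 2430/481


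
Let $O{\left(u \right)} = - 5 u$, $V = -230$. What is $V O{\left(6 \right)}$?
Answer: $6900$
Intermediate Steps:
$V O{\left(6 \right)} = - 230 \left(\left(-5\right) 6\right) = \left(-230\right) \left(-30\right) = 6900$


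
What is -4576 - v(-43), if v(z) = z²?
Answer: -6425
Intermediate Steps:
-4576 - v(-43) = -4576 - 1*(-43)² = -4576 - 1*1849 = -4576 - 1849 = -6425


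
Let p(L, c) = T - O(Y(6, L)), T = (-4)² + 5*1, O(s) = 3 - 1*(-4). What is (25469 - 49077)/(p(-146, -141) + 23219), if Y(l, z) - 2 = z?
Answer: -23608/23233 ≈ -1.0161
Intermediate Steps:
Y(l, z) = 2 + z
O(s) = 7 (O(s) = 3 + 4 = 7)
T = 21 (T = 16 + 5 = 21)
p(L, c) = 14 (p(L, c) = 21 - 1*7 = 21 - 7 = 14)
(25469 - 49077)/(p(-146, -141) + 23219) = (25469 - 49077)/(14 + 23219) = -23608/23233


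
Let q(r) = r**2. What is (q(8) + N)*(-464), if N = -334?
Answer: 125280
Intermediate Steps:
(q(8) + N)*(-464) = (8**2 - 334)*(-464) = (64 - 334)*(-464) = -270*(-464) = 125280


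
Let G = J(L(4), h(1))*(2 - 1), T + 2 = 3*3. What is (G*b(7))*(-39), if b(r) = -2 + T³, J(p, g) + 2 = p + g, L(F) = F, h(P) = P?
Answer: -39897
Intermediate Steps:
T = 7 (T = -2 + 3*3 = -2 + 9 = 7)
J(p, g) = -2 + g + p (J(p, g) = -2 + (p + g) = -2 + (g + p) = -2 + g + p)
G = 3 (G = (-2 + 1 + 4)*(2 - 1) = 3*1 = 3)
b(r) = 341 (b(r) = -2 + 7³ = -2 + 343 = 341)
(G*b(7))*(-39) = (3*341)*(-39) = 1023*(-39) = -39897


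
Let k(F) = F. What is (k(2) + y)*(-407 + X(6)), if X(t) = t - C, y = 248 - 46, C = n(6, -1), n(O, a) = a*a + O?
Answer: -83232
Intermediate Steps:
n(O, a) = O + a² (n(O, a) = a² + O = O + a²)
C = 7 (C = 6 + (-1)² = 6 + 1 = 7)
y = 202
X(t) = -7 + t (X(t) = t - 1*7 = t - 7 = -7 + t)
(k(2) + y)*(-407 + X(6)) = (2 + 202)*(-407 + (-7 + 6)) = 204*(-407 - 1) = 204*(-408) = -83232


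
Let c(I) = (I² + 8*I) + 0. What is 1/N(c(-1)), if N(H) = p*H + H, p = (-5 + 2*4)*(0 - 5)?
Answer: 1/98 ≈ 0.010204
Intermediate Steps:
p = -15 (p = (-5 + 8)*(-5) = 3*(-5) = -15)
c(I) = I² + 8*I
N(H) = -14*H (N(H) = -15*H + H = -14*H)
1/N(c(-1)) = 1/(-(-14)*(8 - 1)) = 1/(-(-14)*7) = 1/(-14*(-7)) = 1/98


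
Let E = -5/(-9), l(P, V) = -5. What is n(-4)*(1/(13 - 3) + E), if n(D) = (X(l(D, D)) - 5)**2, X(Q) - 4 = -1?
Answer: 118/45 ≈ 2.6222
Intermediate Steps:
X(Q) = 3 (X(Q) = 4 - 1 = 3)
E = 5/9 (E = -5*(-1/9) = 5/9 ≈ 0.55556)
n(D) = 4 (n(D) = (3 - 5)**2 = (-2)**2 = 4)
n(-4)*(1/(13 - 3) + E) = 4*(1/(13 - 3) + 5/9) = 4*(1/10 + 5/9) = 4*(59/90) = 118/45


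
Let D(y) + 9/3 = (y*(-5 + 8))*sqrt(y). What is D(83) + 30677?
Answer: 30674 + 249*sqrt(83) ≈ 32943.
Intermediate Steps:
D(y) = -3 + 3*y**(3/2) (D(y) = -3 + (y*(-5 + 8))*sqrt(y) = -3 + (y*3)*sqrt(y) = -3 + (3*y)*sqrt(y) = -3 + 3*y**(3/2))
D(83) + 30677 = (-3 + 3*83**(3/2)) + 30677 = (-3 + 3*(83*sqrt(83))) + 30677 = (-3 + 249*sqrt(83)) + 30677 = 30674 + 249*sqrt(83)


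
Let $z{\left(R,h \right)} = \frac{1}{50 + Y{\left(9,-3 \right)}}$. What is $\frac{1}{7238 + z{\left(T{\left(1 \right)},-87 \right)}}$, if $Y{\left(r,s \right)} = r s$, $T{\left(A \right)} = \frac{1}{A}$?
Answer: $\frac{23}{166475} \approx 0.00013816$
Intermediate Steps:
$z{\left(R,h \right)} = \frac{1}{23}$ ($z{\left(R,h \right)} = \frac{1}{50 + 9 \left(-3\right)} = \frac{1}{50 - 27} = \frac{1}{23}$)
$\frac{1}{7238 + z{\left(T{\left(1 \right)},-87 \right)}} = \frac{1}{7238 + \frac{1}{23}} = \frac{1}{\frac{166475}{23}} = \frac{23}{166475}$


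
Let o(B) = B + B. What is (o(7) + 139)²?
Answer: 23409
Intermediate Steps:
o(B) = 2*B
(o(7) + 139)² = (2*7 + 139)² = (14 + 139)² = 153² = 23409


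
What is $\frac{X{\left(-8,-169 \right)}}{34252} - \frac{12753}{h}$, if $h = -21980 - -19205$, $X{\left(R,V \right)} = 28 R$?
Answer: $\frac{36349513}{7920775} \approx 4.5891$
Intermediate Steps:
$h = -2775$ ($h = -21980 + 19205 = -2775$)
$\frac{X{\left(-8,-169 \right)}}{34252} - \frac{12753}{h} = \frac{28 \left(-8\right)}{34252} - \frac{12753}{-2775} = \left(-224\right) \frac{1}{34252} - - \frac{4251}{925} = - \frac{56}{8563} + \frac{4251}{925} = \frac{36349513}{7920775}$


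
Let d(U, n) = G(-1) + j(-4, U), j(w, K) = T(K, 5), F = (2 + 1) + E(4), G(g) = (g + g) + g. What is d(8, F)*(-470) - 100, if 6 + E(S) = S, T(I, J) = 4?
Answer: -570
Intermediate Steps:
E(S) = -6 + S
G(g) = 3*g (G(g) = 2*g + g = 3*g)
F = 1 (F = (2 + 1) + (-6 + 4) = 3 - 2 = 1)
j(w, K) = 4
d(U, n) = 1 (d(U, n) = 3*(-1) + 4 = -3 + 4 = 1)
d(8, F)*(-470) - 100 = 1*(-470) - 100 = -470 - 100 = -570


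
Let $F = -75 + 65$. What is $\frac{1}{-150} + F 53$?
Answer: $- \frac{79501}{150} \approx -530.01$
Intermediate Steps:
$F = -10$
$\frac{1}{-150} + F 53 = \frac{1}{-150} - 530 = - \frac{1}{150} - 530 = - \frac{79501}{150}$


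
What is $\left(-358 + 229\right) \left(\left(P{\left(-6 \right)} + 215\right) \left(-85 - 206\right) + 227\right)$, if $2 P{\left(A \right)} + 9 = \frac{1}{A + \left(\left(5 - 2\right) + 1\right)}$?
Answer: $\frac{31453167}{4} \approx 7.8633 \cdot 10^{6}$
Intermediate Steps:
$P{\left(A \right)} = - \frac{9}{2} + \frac{1}{2 \left(4 + A\right)}$ ($P{\left(A \right)} = - \frac{9}{2} + \frac{1}{2 \left(A + \left(\left(5 - 2\right) + 1\right)\right)} = - \frac{9}{2} + \frac{1}{2 \left(A + \left(3 + 1\right)\right)} = - \frac{9}{2} + \frac{1}{2 \left(A + 4\right)} = - \frac{9}{2} + \frac{1}{2 \left(4 + A\right)}$)
$\left(-358 + 229\right) \left(\left(P{\left(-6 \right)} + 215\right) \left(-85 - 206\right) + 227\right) = \left(-358 + 229\right) \left(\left(\frac{-35 - -54}{2 \left(4 - 6\right)} + 215\right) \left(-85 - 206\right) + 227\right) = - 129 \left(\left(\frac{-35 + 54}{2 \left(-2\right)} + 215\right) \left(-291\right) + 227\right) = - 129 \left(\left(\frac{1}{2} \left(- \frac{1}{2}\right) 19 + 215\right) \left(-291\right) + 227\right) = - 129 \left(\left(- \frac{19}{4} + 215\right) \left(-291\right) + 227\right) = - 129 \left(\frac{841}{4} \left(-291\right) + 227\right) = - 129 \left(- \frac{244731}{4} + 227\right) = \left(-129\right) \left(- \frac{243823}{4}\right) = \frac{31453167}{4}$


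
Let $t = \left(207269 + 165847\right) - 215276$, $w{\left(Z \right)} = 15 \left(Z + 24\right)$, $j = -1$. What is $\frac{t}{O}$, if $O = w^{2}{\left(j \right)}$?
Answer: $\frac{31568}{23805} \approx 1.3261$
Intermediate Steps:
$w{\left(Z \right)} = 360 + 15 Z$ ($w{\left(Z \right)} = 15 \left(24 + Z\right) = 360 + 15 Z$)
$t = 157840$ ($t = 373116 - 215276 = 157840$)
$O = 119025$ ($O = \left(360 + 15 \left(-1\right)\right)^{2} = \left(360 - 15\right)^{2} = 345^{2} = 119025$)
$\frac{t}{O} = \frac{157840}{119025} = 157840 \cdot \frac{1}{119025} = \frac{31568}{23805}$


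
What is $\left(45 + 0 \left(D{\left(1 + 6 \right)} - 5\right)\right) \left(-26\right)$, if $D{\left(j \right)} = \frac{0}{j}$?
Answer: $-1170$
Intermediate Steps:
$D{\left(j \right)} = 0$
$\left(45 + 0 \left(D{\left(1 + 6 \right)} - 5\right)\right) \left(-26\right) = \left(45 + 0 \left(0 - 5\right)\right) \left(-26\right) = \left(45 + 0 \left(-5\right)\right) \left(-26\right) = \left(45 + 0\right) \left(-26\right) = 45 \left(-26\right) = -1170$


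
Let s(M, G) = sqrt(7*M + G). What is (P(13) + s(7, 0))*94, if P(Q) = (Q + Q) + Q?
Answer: 4324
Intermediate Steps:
s(M, G) = sqrt(G + 7*M)
P(Q) = 3*Q (P(Q) = 2*Q + Q = 3*Q)
(P(13) + s(7, 0))*94 = (3*13 + sqrt(0 + 7*7))*94 = (39 + sqrt(0 + 49))*94 = (39 + sqrt(49))*94 = (39 + 7)*94 = 46*94 = 4324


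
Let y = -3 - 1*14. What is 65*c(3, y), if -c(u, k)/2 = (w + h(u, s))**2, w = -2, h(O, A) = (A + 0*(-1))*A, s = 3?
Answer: -6370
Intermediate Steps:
y = -17 (y = -3 - 14 = -17)
h(O, A) = A**2 (h(O, A) = (A + 0)*A = A*A = A**2)
c(u, k) = -98 (c(u, k) = -2*(-2 + 3**2)**2 = -2*(-2 + 9)**2 = -2*7**2 = -2*49 = -98)
65*c(3, y) = 65*(-98) = -6370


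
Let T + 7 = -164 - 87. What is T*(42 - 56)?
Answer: 3612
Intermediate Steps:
T = -258 (T = -7 + (-164 - 87) = -7 - 251 = -258)
T*(42 - 56) = -258*(42 - 56) = -258*(-14) = 3612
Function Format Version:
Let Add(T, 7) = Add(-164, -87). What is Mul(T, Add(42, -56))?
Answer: 3612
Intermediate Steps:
T = -258 (T = Add(-7, Add(-164, -87)) = Add(-7, -251) = -258)
Mul(T, Add(42, -56)) = Mul(-258, Add(42, -56)) = Mul(-258, -14) = 3612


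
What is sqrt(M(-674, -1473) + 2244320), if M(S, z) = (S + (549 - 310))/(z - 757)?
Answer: sqrt(446431195922)/446 ≈ 1498.1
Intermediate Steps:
M(S, z) = (239 + S)/(-757 + z) (M(S, z) = (S + 239)/(-757 + z) = (239 + S)/(-757 + z))
sqrt(M(-674, -1473) + 2244320) = sqrt((239 - 674)/(-757 - 1473) + 2244320) = sqrt(-435/(-2230) + 2244320) = sqrt(-1/2230*(-435) + 2244320) = sqrt(87/446 + 2244320) = sqrt(1000966807/446) = sqrt(446431195922)/446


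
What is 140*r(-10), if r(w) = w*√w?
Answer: -1400*I*√10 ≈ -4427.2*I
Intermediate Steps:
r(w) = w^(3/2)
140*r(-10) = 140*(-10)^(3/2) = 140*(-10*I*√10) = -1400*I*√10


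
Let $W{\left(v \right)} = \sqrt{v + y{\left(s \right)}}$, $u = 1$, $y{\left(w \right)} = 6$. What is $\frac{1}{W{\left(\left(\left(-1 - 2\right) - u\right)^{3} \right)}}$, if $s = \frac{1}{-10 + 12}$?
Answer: $- \frac{i \sqrt{58}}{58} \approx - 0.13131 i$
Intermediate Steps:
$s = \frac{1}{2} \approx 0.5$
$W{\left(v \right)} = \sqrt{6 + v}$ ($W{\left(v \right)} = \sqrt{v + 6} = \sqrt{6 + v}$)
$\frac{1}{W{\left(\left(\left(-1 - 2\right) - u\right)^{3} \right)}} = \frac{1}{\sqrt{6 + \left(\left(-1 - 2\right) - 1\right)^{3}}} = \frac{1}{\sqrt{6 + \left(-3 - 1\right)^{3}}} = \frac{1}{\sqrt{6 + \left(-4\right)^{3}}} = \frac{1}{\sqrt{6 - 64}} = \frac{1}{\sqrt{-58}} = \frac{1}{i \sqrt{58}} = - \frac{i \sqrt{58}}{58}$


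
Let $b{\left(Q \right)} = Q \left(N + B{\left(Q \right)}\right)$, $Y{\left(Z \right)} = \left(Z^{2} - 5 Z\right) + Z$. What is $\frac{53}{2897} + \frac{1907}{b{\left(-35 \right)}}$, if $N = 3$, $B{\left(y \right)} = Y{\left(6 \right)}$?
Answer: $- \frac{5496754}{1520925} \approx -3.6141$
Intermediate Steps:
$Y{\left(Z \right)} = Z^{2} - 4 Z$
$B{\left(y \right)} = 12$ ($B{\left(y \right)} = 6 \left(-4 + 6\right) = 6 \cdot 2 = 12$)
$b{\left(Q \right)} = 15 Q$ ($b{\left(Q \right)} = Q \left(3 + 12\right) = Q 15 = 15 Q$)
$\frac{53}{2897} + \frac{1907}{b{\left(-35 \right)}} = \frac{53}{2897} + \frac{1907}{15 \left(-35\right)} = 53 \cdot \frac{1}{2897} + \frac{1907}{-525} = \frac{53}{2897} + 1907 \left(- \frac{1}{525}\right) = \frac{53}{2897} - \frac{1907}{525} = - \frac{5496754}{1520925}$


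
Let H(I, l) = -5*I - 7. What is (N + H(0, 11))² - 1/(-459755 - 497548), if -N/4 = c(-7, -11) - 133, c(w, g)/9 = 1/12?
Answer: 260849750653/957303 ≈ 2.7248e+5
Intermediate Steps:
c(w, g) = ¾ (c(w, g) = 9/12 = 9*(1/12) = ¾)
H(I, l) = -7 - 5*I
N = 529 (N = -4*(¾ - 133) = -4*(-529/4) = 529)
(N + H(0, 11))² - 1/(-459755 - 497548) = (529 + (-7 - 5*0))² - 1/(-459755 - 497548) = (529 + (-7 + 0))² - 1/(-957303) = (529 - 7)² - 1*(-1/957303) = 522² + 1/957303 = 272484 + 1/957303 = 260849750653/957303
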